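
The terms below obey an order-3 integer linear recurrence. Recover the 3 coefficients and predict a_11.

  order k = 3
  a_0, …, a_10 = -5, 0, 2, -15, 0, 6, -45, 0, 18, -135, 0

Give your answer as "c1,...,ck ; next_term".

  a_3 = 0·2 + 0·0 + 3·-5 = -15
  a_4 = 0·-15 + 0·2 + 3·0 = 0
  a_5 = 0·0 + 0·-15 + 3·2 = 6
  a_6 = 0·6 + 0·0 + 3·-15 = -45
  a_7 = 0·-45 + 0·6 + 3·0 = 0
  a_8 = 0·0 + 0·-45 + 3·6 = 18
  a_9 = 0·18 + 0·0 + 3·-45 = -135
  a_10 = 0·-135 + 0·18 + 3·0 = 0
  a_11 = 0·0 + 0·-135 + 3·18 = 54

0,0,3 ; 54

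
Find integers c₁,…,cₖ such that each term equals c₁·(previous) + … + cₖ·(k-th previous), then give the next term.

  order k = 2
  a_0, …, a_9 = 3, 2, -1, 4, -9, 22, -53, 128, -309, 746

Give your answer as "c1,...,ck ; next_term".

-2,1 ; -1801

  a_2 = -2·2 + 1·3 = -1
  a_3 = -2·-1 + 1·2 = 4
  a_4 = -2·4 + 1·-1 = -9
  a_5 = -2·-9 + 1·4 = 22
  a_6 = -2·22 + 1·-9 = -53
  a_7 = -2·-53 + 1·22 = 128
  a_8 = -2·128 + 1·-53 = -309
  a_9 = -2·-309 + 1·128 = 746
  a_10 = -2·746 + 1·-309 = -1801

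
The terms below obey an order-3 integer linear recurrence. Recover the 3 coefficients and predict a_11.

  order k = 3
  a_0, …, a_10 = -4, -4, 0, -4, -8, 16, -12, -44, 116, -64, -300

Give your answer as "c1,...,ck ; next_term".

-1,-2,3 ; 776

  a_3 = -1·0 + -2·-4 + 3·-4 = -4
  a_4 = -1·-4 + -2·0 + 3·-4 = -8
  a_5 = -1·-8 + -2·-4 + 3·0 = 16
  a_6 = -1·16 + -2·-8 + 3·-4 = -12
  a_7 = -1·-12 + -2·16 + 3·-8 = -44
  a_8 = -1·-44 + -2·-12 + 3·16 = 116
  a_9 = -1·116 + -2·-44 + 3·-12 = -64
  a_10 = -1·-64 + -2·116 + 3·-44 = -300
  a_11 = -1·-300 + -2·-64 + 3·116 = 776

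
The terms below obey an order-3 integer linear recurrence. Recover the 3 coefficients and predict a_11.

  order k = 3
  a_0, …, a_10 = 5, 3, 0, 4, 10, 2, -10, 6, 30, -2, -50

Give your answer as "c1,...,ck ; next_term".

  a_3 = 1·0 + -2·3 + 2·5 = 4
  a_4 = 1·4 + -2·0 + 2·3 = 10
  a_5 = 1·10 + -2·4 + 2·0 = 2
  a_6 = 1·2 + -2·10 + 2·4 = -10
  a_7 = 1·-10 + -2·2 + 2·10 = 6
  a_8 = 1·6 + -2·-10 + 2·2 = 30
  a_9 = 1·30 + -2·6 + 2·-10 = -2
  a_10 = 1·-2 + -2·30 + 2·6 = -50
  a_11 = 1·-50 + -2·-2 + 2·30 = 14

1,-2,2 ; 14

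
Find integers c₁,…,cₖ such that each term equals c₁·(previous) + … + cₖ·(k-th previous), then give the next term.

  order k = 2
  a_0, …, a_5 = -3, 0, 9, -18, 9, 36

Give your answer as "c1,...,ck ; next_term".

  a_2 = -2·0 + -3·-3 = 9
  a_3 = -2·9 + -3·0 = -18
  a_4 = -2·-18 + -3·9 = 9
  a_5 = -2·9 + -3·-18 = 36
  a_6 = -2·36 + -3·9 = -99

-2,-3 ; -99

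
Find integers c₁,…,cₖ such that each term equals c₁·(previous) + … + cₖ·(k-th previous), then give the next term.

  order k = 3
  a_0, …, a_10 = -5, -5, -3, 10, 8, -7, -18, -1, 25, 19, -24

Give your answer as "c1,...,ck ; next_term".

0,-1,-1 ; -44

  a_3 = 0·-3 + -1·-5 + -1·-5 = 10
  a_4 = 0·10 + -1·-3 + -1·-5 = 8
  a_5 = 0·8 + -1·10 + -1·-3 = -7
  a_6 = 0·-7 + -1·8 + -1·10 = -18
  a_7 = 0·-18 + -1·-7 + -1·8 = -1
  a_8 = 0·-1 + -1·-18 + -1·-7 = 25
  a_9 = 0·25 + -1·-1 + -1·-18 = 19
  a_10 = 0·19 + -1·25 + -1·-1 = -24
  a_11 = 0·-24 + -1·19 + -1·25 = -44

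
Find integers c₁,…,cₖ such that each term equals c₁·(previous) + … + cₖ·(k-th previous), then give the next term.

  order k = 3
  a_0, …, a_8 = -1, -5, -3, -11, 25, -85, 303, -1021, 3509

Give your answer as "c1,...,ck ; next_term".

-2,4,-3 ; -12011

  a_3 = -2·-3 + 4·-5 + -3·-1 = -11
  a_4 = -2·-11 + 4·-3 + -3·-5 = 25
  a_5 = -2·25 + 4·-11 + -3·-3 = -85
  a_6 = -2·-85 + 4·25 + -3·-11 = 303
  a_7 = -2·303 + 4·-85 + -3·25 = -1021
  a_8 = -2·-1021 + 4·303 + -3·-85 = 3509
  a_9 = -2·3509 + 4·-1021 + -3·303 = -12011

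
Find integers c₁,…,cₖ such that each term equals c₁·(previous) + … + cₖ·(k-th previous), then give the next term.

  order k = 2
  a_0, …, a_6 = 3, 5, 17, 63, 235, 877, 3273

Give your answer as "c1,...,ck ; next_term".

4,-1 ; 12215

  a_2 = 4·5 + -1·3 = 17
  a_3 = 4·17 + -1·5 = 63
  a_4 = 4·63 + -1·17 = 235
  a_5 = 4·235 + -1·63 = 877
  a_6 = 4·877 + -1·235 = 3273
  a_7 = 4·3273 + -1·877 = 12215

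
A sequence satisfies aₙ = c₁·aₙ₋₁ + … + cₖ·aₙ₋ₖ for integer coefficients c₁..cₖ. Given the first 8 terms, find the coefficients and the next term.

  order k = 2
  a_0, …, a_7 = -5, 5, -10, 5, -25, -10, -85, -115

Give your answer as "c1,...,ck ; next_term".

  a_2 = 1·5 + 3·-5 = -10
  a_3 = 1·-10 + 3·5 = 5
  a_4 = 1·5 + 3·-10 = -25
  a_5 = 1·-25 + 3·5 = -10
  a_6 = 1·-10 + 3·-25 = -85
  a_7 = 1·-85 + 3·-10 = -115
  a_8 = 1·-115 + 3·-85 = -370

1,3 ; -370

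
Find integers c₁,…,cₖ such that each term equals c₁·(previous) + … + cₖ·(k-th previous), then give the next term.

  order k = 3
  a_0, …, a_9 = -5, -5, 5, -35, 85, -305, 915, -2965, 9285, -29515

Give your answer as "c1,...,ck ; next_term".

  a_3 = -2·5 + 4·-5 + 1·-5 = -35
  a_4 = -2·-35 + 4·5 + 1·-5 = 85
  a_5 = -2·85 + 4·-35 + 1·5 = -305
  a_6 = -2·-305 + 4·85 + 1·-35 = 915
  a_7 = -2·915 + 4·-305 + 1·85 = -2965
  a_8 = -2·-2965 + 4·915 + 1·-305 = 9285
  a_9 = -2·9285 + 4·-2965 + 1·915 = -29515
  a_10 = -2·-29515 + 4·9285 + 1·-2965 = 93205

-2,4,1 ; 93205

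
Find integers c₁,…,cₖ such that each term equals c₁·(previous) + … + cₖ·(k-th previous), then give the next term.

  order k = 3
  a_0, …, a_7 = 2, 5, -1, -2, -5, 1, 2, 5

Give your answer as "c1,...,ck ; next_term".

  a_3 = 0·-1 + 0·5 + -1·2 = -2
  a_4 = 0·-2 + 0·-1 + -1·5 = -5
  a_5 = 0·-5 + 0·-2 + -1·-1 = 1
  a_6 = 0·1 + 0·-5 + -1·-2 = 2
  a_7 = 0·2 + 0·1 + -1·-5 = 5
  a_8 = 0·5 + 0·2 + -1·1 = -1

0,0,-1 ; -1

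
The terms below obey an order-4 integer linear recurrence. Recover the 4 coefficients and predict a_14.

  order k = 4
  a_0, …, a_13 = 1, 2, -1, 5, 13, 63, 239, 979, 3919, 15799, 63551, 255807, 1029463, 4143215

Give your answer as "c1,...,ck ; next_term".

3,4,0,2 ; 16674599

  a_4 = 3·5 + 4·-1 + 0·2 + 2·1 = 13
  a_5 = 3·13 + 4·5 + 0·-1 + 2·2 = 63
  a_6 = 3·63 + 4·13 + 0·5 + 2·-1 = 239
  a_7 = 3·239 + 4·63 + 0·13 + 2·5 = 979
  a_8 = 3·979 + 4·239 + 0·63 + 2·13 = 3919
  a_9 = 3·3919 + 4·979 + 0·239 + 2·63 = 15799
  a_10 = 3·15799 + 4·3919 + 0·979 + 2·239 = 63551
  a_11 = 3·63551 + 4·15799 + 0·3919 + 2·979 = 255807
  a_12 = 3·255807 + 4·63551 + 0·15799 + 2·3919 = 1029463
  a_13 = 3·1029463 + 4·255807 + 0·63551 + 2·15799 = 4143215
  a_14 = 3·4143215 + 4·1029463 + 0·255807 + 2·63551 = 16674599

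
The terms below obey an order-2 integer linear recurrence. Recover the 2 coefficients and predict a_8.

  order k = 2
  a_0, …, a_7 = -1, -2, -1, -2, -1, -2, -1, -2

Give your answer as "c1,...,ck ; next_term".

0,1 ; -1

  a_2 = 0·-2 + 1·-1 = -1
  a_3 = 0·-1 + 1·-2 = -2
  a_4 = 0·-2 + 1·-1 = -1
  a_5 = 0·-1 + 1·-2 = -2
  a_6 = 0·-2 + 1·-1 = -1
  a_7 = 0·-1 + 1·-2 = -2
  a_8 = 0·-2 + 1·-1 = -1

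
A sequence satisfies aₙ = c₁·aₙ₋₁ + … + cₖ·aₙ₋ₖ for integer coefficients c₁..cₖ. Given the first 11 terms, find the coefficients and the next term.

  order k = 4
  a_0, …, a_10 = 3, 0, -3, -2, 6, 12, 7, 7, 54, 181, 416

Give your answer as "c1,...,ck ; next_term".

  a_4 = 3·-2 + -3·-3 + 4·0 + 1·3 = 6
  a_5 = 3·6 + -3·-2 + 4·-3 + 1·0 = 12
  a_6 = 3·12 + -3·6 + 4·-2 + 1·-3 = 7
  a_7 = 3·7 + -3·12 + 4·6 + 1·-2 = 7
  a_8 = 3·7 + -3·7 + 4·12 + 1·6 = 54
  a_9 = 3·54 + -3·7 + 4·7 + 1·12 = 181
  a_10 = 3·181 + -3·54 + 4·7 + 1·7 = 416
  a_11 = 3·416 + -3·181 + 4·54 + 1·7 = 928

3,-3,4,1 ; 928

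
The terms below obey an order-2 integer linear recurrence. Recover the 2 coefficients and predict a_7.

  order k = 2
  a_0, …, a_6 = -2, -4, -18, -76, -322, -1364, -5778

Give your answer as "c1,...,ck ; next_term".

4,1 ; -24476

  a_2 = 4·-4 + 1·-2 = -18
  a_3 = 4·-18 + 1·-4 = -76
  a_4 = 4·-76 + 1·-18 = -322
  a_5 = 4·-322 + 1·-76 = -1364
  a_6 = 4·-1364 + 1·-322 = -5778
  a_7 = 4·-5778 + 1·-1364 = -24476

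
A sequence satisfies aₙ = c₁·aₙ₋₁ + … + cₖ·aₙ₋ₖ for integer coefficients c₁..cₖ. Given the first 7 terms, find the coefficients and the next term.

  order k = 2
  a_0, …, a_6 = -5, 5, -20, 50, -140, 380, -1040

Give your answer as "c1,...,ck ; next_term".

-2,2 ; 2840

  a_2 = -2·5 + 2·-5 = -20
  a_3 = -2·-20 + 2·5 = 50
  a_4 = -2·50 + 2·-20 = -140
  a_5 = -2·-140 + 2·50 = 380
  a_6 = -2·380 + 2·-140 = -1040
  a_7 = -2·-1040 + 2·380 = 2840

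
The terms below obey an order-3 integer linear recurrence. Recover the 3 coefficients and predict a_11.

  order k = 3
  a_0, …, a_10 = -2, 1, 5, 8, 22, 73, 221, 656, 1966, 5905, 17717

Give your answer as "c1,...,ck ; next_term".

  a_3 = 3·5 + -1·1 + 3·-2 = 8
  a_4 = 3·8 + -1·5 + 3·1 = 22
  a_5 = 3·22 + -1·8 + 3·5 = 73
  a_6 = 3·73 + -1·22 + 3·8 = 221
  a_7 = 3·221 + -1·73 + 3·22 = 656
  a_8 = 3·656 + -1·221 + 3·73 = 1966
  a_9 = 3·1966 + -1·656 + 3·221 = 5905
  a_10 = 3·5905 + -1·1966 + 3·656 = 17717
  a_11 = 3·17717 + -1·5905 + 3·1966 = 53144

3,-1,3 ; 53144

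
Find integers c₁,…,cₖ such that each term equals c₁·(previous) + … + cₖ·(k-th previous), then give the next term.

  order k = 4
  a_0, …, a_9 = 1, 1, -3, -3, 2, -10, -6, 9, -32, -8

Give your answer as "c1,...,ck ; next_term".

0,0,3,-1 ; 33

  a_4 = 0·-3 + 0·-3 + 3·1 + -1·1 = 2
  a_5 = 0·2 + 0·-3 + 3·-3 + -1·1 = -10
  a_6 = 0·-10 + 0·2 + 3·-3 + -1·-3 = -6
  a_7 = 0·-6 + 0·-10 + 3·2 + -1·-3 = 9
  a_8 = 0·9 + 0·-6 + 3·-10 + -1·2 = -32
  a_9 = 0·-32 + 0·9 + 3·-6 + -1·-10 = -8
  a_10 = 0·-8 + 0·-32 + 3·9 + -1·-6 = 33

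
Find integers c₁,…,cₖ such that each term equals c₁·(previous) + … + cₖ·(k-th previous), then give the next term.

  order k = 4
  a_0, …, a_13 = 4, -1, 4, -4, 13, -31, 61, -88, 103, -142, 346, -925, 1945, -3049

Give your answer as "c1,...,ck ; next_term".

-3,-4,-1,4 ; 3676

  a_4 = -3·-4 + -4·4 + -1·-1 + 4·4 = 13
  a_5 = -3·13 + -4·-4 + -1·4 + 4·-1 = -31
  a_6 = -3·-31 + -4·13 + -1·-4 + 4·4 = 61
  a_7 = -3·61 + -4·-31 + -1·13 + 4·-4 = -88
  a_8 = -3·-88 + -4·61 + -1·-31 + 4·13 = 103
  a_9 = -3·103 + -4·-88 + -1·61 + 4·-31 = -142
  a_10 = -3·-142 + -4·103 + -1·-88 + 4·61 = 346
  a_11 = -3·346 + -4·-142 + -1·103 + 4·-88 = -925
  a_12 = -3·-925 + -4·346 + -1·-142 + 4·103 = 1945
  a_13 = -3·1945 + -4·-925 + -1·346 + 4·-142 = -3049
  a_14 = -3·-3049 + -4·1945 + -1·-925 + 4·346 = 3676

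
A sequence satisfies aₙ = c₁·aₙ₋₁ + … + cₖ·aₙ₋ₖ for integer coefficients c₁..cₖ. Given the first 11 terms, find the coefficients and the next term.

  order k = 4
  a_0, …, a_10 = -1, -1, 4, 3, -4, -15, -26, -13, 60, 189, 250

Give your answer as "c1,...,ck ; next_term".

2,-3,0,-2 ; -41

  a_4 = 2·3 + -3·4 + 0·-1 + -2·-1 = -4
  a_5 = 2·-4 + -3·3 + 0·4 + -2·-1 = -15
  a_6 = 2·-15 + -3·-4 + 0·3 + -2·4 = -26
  a_7 = 2·-26 + -3·-15 + 0·-4 + -2·3 = -13
  a_8 = 2·-13 + -3·-26 + 0·-15 + -2·-4 = 60
  a_9 = 2·60 + -3·-13 + 0·-26 + -2·-15 = 189
  a_10 = 2·189 + -3·60 + 0·-13 + -2·-26 = 250
  a_11 = 2·250 + -3·189 + 0·60 + -2·-13 = -41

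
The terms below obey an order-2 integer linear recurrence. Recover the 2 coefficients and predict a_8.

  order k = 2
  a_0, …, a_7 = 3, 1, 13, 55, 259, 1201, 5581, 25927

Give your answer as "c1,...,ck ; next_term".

  a_2 = 4·1 + 3·3 = 13
  a_3 = 4·13 + 3·1 = 55
  a_4 = 4·55 + 3·13 = 259
  a_5 = 4·259 + 3·55 = 1201
  a_6 = 4·1201 + 3·259 = 5581
  a_7 = 4·5581 + 3·1201 = 25927
  a_8 = 4·25927 + 3·5581 = 120451

4,3 ; 120451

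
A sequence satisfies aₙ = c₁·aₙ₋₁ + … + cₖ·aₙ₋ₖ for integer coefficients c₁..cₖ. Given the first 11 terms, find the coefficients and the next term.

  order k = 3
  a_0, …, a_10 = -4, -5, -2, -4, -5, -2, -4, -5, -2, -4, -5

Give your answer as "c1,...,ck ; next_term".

0,0,1 ; -2

  a_3 = 0·-2 + 0·-5 + 1·-4 = -4
  a_4 = 0·-4 + 0·-2 + 1·-5 = -5
  a_5 = 0·-5 + 0·-4 + 1·-2 = -2
  a_6 = 0·-2 + 0·-5 + 1·-4 = -4
  a_7 = 0·-4 + 0·-2 + 1·-5 = -5
  a_8 = 0·-5 + 0·-4 + 1·-2 = -2
  a_9 = 0·-2 + 0·-5 + 1·-4 = -4
  a_10 = 0·-4 + 0·-2 + 1·-5 = -5
  a_11 = 0·-5 + 0·-4 + 1·-2 = -2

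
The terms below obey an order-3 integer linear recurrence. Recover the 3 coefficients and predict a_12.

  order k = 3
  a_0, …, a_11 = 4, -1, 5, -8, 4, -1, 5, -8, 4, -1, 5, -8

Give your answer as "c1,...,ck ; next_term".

-1,-1,-1 ; 4

  a_3 = -1·5 + -1·-1 + -1·4 = -8
  a_4 = -1·-8 + -1·5 + -1·-1 = 4
  a_5 = -1·4 + -1·-8 + -1·5 = -1
  a_6 = -1·-1 + -1·4 + -1·-8 = 5
  a_7 = -1·5 + -1·-1 + -1·4 = -8
  a_8 = -1·-8 + -1·5 + -1·-1 = 4
  a_9 = -1·4 + -1·-8 + -1·5 = -1
  a_10 = -1·-1 + -1·4 + -1·-8 = 5
  a_11 = -1·5 + -1·-1 + -1·4 = -8
  a_12 = -1·-8 + -1·5 + -1·-1 = 4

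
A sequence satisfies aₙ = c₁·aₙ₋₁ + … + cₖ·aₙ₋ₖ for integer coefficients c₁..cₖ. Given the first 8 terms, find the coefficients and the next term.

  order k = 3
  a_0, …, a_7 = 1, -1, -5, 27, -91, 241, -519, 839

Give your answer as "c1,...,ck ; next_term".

  a_3 = -4·-5 + -4·-1 + 3·1 = 27
  a_4 = -4·27 + -4·-5 + 3·-1 = -91
  a_5 = -4·-91 + -4·27 + 3·-5 = 241
  a_6 = -4·241 + -4·-91 + 3·27 = -519
  a_7 = -4·-519 + -4·241 + 3·-91 = 839
  a_8 = -4·839 + -4·-519 + 3·241 = -557

-4,-4,3 ; -557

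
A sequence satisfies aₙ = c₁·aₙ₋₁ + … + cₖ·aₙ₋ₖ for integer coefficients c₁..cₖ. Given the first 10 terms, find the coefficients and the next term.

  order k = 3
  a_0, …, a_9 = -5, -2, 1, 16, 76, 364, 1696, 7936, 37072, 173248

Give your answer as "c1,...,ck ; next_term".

4,4,-4 ; 809536

  a_3 = 4·1 + 4·-2 + -4·-5 = 16
  a_4 = 4·16 + 4·1 + -4·-2 = 76
  a_5 = 4·76 + 4·16 + -4·1 = 364
  a_6 = 4·364 + 4·76 + -4·16 = 1696
  a_7 = 4·1696 + 4·364 + -4·76 = 7936
  a_8 = 4·7936 + 4·1696 + -4·364 = 37072
  a_9 = 4·37072 + 4·7936 + -4·1696 = 173248
  a_10 = 4·173248 + 4·37072 + -4·7936 = 809536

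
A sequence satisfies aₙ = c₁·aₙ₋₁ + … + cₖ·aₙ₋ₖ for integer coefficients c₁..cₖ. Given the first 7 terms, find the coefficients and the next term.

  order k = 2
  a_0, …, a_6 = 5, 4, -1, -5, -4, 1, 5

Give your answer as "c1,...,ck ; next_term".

1,-1 ; 4

  a_2 = 1·4 + -1·5 = -1
  a_3 = 1·-1 + -1·4 = -5
  a_4 = 1·-5 + -1·-1 = -4
  a_5 = 1·-4 + -1·-5 = 1
  a_6 = 1·1 + -1·-4 = 5
  a_7 = 1·5 + -1·1 = 4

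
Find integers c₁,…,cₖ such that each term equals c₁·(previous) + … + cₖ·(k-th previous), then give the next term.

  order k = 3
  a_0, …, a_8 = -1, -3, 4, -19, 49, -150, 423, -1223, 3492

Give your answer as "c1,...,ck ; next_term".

  a_3 = -3·4 + 1·-3 + 4·-1 = -19
  a_4 = -3·-19 + 1·4 + 4·-3 = 49
  a_5 = -3·49 + 1·-19 + 4·4 = -150
  a_6 = -3·-150 + 1·49 + 4·-19 = 423
  a_7 = -3·423 + 1·-150 + 4·49 = -1223
  a_8 = -3·-1223 + 1·423 + 4·-150 = 3492
  a_9 = -3·3492 + 1·-1223 + 4·423 = -10007

-3,1,4 ; -10007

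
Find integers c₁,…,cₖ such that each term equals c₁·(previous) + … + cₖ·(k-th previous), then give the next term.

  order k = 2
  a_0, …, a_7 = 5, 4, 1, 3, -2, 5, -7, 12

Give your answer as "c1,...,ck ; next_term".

-1,1 ; -19

  a_2 = -1·4 + 1·5 = 1
  a_3 = -1·1 + 1·4 = 3
  a_4 = -1·3 + 1·1 = -2
  a_5 = -1·-2 + 1·3 = 5
  a_6 = -1·5 + 1·-2 = -7
  a_7 = -1·-7 + 1·5 = 12
  a_8 = -1·12 + 1·-7 = -19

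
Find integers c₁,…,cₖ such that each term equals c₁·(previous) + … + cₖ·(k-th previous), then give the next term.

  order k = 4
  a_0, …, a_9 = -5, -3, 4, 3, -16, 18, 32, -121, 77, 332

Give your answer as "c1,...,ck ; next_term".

-1,-3,2,-1 ; -837

  a_4 = -1·3 + -3·4 + 2·-3 + -1·-5 = -16
  a_5 = -1·-16 + -3·3 + 2·4 + -1·-3 = 18
  a_6 = -1·18 + -3·-16 + 2·3 + -1·4 = 32
  a_7 = -1·32 + -3·18 + 2·-16 + -1·3 = -121
  a_8 = -1·-121 + -3·32 + 2·18 + -1·-16 = 77
  a_9 = -1·77 + -3·-121 + 2·32 + -1·18 = 332
  a_10 = -1·332 + -3·77 + 2·-121 + -1·32 = -837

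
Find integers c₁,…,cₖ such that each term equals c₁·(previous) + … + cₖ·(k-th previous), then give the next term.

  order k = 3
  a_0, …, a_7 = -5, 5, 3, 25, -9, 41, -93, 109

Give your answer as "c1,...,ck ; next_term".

0,2,-3 ; -309

  a_3 = 0·3 + 2·5 + -3·-5 = 25
  a_4 = 0·25 + 2·3 + -3·5 = -9
  a_5 = 0·-9 + 2·25 + -3·3 = 41
  a_6 = 0·41 + 2·-9 + -3·25 = -93
  a_7 = 0·-93 + 2·41 + -3·-9 = 109
  a_8 = 0·109 + 2·-93 + -3·41 = -309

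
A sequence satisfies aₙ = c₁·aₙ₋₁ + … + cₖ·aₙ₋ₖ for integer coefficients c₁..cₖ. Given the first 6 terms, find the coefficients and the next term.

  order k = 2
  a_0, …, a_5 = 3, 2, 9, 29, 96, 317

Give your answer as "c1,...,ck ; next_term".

3,1 ; 1047

  a_2 = 3·2 + 1·3 = 9
  a_3 = 3·9 + 1·2 = 29
  a_4 = 3·29 + 1·9 = 96
  a_5 = 3·96 + 1·29 = 317
  a_6 = 3·317 + 1·96 = 1047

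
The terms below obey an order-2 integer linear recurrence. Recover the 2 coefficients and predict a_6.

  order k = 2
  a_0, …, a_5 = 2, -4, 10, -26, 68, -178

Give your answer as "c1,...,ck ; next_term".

-3,-1 ; 466

  a_2 = -3·-4 + -1·2 = 10
  a_3 = -3·10 + -1·-4 = -26
  a_4 = -3·-26 + -1·10 = 68
  a_5 = -3·68 + -1·-26 = -178
  a_6 = -3·-178 + -1·68 = 466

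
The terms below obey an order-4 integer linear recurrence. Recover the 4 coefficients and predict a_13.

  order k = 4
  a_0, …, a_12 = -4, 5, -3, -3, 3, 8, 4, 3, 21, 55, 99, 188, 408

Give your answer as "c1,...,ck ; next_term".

2,-1,2,1 ; 881

  a_4 = 2·-3 + -1·-3 + 2·5 + 1·-4 = 3
  a_5 = 2·3 + -1·-3 + 2·-3 + 1·5 = 8
  a_6 = 2·8 + -1·3 + 2·-3 + 1·-3 = 4
  a_7 = 2·4 + -1·8 + 2·3 + 1·-3 = 3
  a_8 = 2·3 + -1·4 + 2·8 + 1·3 = 21
  a_9 = 2·21 + -1·3 + 2·4 + 1·8 = 55
  a_10 = 2·55 + -1·21 + 2·3 + 1·4 = 99
  a_11 = 2·99 + -1·55 + 2·21 + 1·3 = 188
  a_12 = 2·188 + -1·99 + 2·55 + 1·21 = 408
  a_13 = 2·408 + -1·188 + 2·99 + 1·55 = 881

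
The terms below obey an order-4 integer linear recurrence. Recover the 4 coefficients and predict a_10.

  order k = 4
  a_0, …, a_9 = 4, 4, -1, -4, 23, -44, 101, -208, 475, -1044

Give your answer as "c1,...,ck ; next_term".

  a_4 = -2·-4 + 1·-1 + 2·4 + 2·4 = 23
  a_5 = -2·23 + 1·-4 + 2·-1 + 2·4 = -44
  a_6 = -2·-44 + 1·23 + 2·-4 + 2·-1 = 101
  a_7 = -2·101 + 1·-44 + 2·23 + 2·-4 = -208
  a_8 = -2·-208 + 1·101 + 2·-44 + 2·23 = 475
  a_9 = -2·475 + 1·-208 + 2·101 + 2·-44 = -1044
  a_10 = -2·-1044 + 1·475 + 2·-208 + 2·101 = 2349

-2,1,2,2 ; 2349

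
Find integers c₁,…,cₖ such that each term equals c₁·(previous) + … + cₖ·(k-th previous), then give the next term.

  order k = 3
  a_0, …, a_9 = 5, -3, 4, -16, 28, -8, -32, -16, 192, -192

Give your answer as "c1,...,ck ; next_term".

-2,-4,-4 ; -320

  a_3 = -2·4 + -4·-3 + -4·5 = -16
  a_4 = -2·-16 + -4·4 + -4·-3 = 28
  a_5 = -2·28 + -4·-16 + -4·4 = -8
  a_6 = -2·-8 + -4·28 + -4·-16 = -32
  a_7 = -2·-32 + -4·-8 + -4·28 = -16
  a_8 = -2·-16 + -4·-32 + -4·-8 = 192
  a_9 = -2·192 + -4·-16 + -4·-32 = -192
  a_10 = -2·-192 + -4·192 + -4·-16 = -320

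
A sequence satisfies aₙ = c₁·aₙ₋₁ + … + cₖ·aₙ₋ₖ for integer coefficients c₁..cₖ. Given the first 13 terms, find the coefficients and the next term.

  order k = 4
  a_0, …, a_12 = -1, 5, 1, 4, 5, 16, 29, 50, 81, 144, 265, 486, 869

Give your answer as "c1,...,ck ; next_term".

2,-1,0,2 ; 1540

  a_4 = 2·4 + -1·1 + 0·5 + 2·-1 = 5
  a_5 = 2·5 + -1·4 + 0·1 + 2·5 = 16
  a_6 = 2·16 + -1·5 + 0·4 + 2·1 = 29
  a_7 = 2·29 + -1·16 + 0·5 + 2·4 = 50
  a_8 = 2·50 + -1·29 + 0·16 + 2·5 = 81
  a_9 = 2·81 + -1·50 + 0·29 + 2·16 = 144
  a_10 = 2·144 + -1·81 + 0·50 + 2·29 = 265
  a_11 = 2·265 + -1·144 + 0·81 + 2·50 = 486
  a_12 = 2·486 + -1·265 + 0·144 + 2·81 = 869
  a_13 = 2·869 + -1·486 + 0·265 + 2·144 = 1540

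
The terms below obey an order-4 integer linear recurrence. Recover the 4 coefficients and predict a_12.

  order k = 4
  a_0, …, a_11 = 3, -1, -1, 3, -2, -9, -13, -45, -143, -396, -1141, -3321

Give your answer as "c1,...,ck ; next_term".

3,-1,3,-3 ; -9581

  a_4 = 3·3 + -1·-1 + 3·-1 + -3·3 = -2
  a_5 = 3·-2 + -1·3 + 3·-1 + -3·-1 = -9
  a_6 = 3·-9 + -1·-2 + 3·3 + -3·-1 = -13
  a_7 = 3·-13 + -1·-9 + 3·-2 + -3·3 = -45
  a_8 = 3·-45 + -1·-13 + 3·-9 + -3·-2 = -143
  a_9 = 3·-143 + -1·-45 + 3·-13 + -3·-9 = -396
  a_10 = 3·-396 + -1·-143 + 3·-45 + -3·-13 = -1141
  a_11 = 3·-1141 + -1·-396 + 3·-143 + -3·-45 = -3321
  a_12 = 3·-3321 + -1·-1141 + 3·-396 + -3·-143 = -9581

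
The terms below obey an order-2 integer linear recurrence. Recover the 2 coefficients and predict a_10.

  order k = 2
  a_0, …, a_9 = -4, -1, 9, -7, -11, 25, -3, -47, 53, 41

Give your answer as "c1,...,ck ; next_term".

-1,-2 ; -147

  a_2 = -1·-1 + -2·-4 = 9
  a_3 = -1·9 + -2·-1 = -7
  a_4 = -1·-7 + -2·9 = -11
  a_5 = -1·-11 + -2·-7 = 25
  a_6 = -1·25 + -2·-11 = -3
  a_7 = -1·-3 + -2·25 = -47
  a_8 = -1·-47 + -2·-3 = 53
  a_9 = -1·53 + -2·-47 = 41
  a_10 = -1·41 + -2·53 = -147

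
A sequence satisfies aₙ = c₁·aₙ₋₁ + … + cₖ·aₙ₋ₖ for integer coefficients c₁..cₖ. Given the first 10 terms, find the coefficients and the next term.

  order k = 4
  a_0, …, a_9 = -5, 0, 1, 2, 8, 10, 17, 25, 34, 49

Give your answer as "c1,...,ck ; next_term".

  a_4 = 1·2 + 1·1 + 0·0 + -1·-5 = 8
  a_5 = 1·8 + 1·2 + 0·1 + -1·0 = 10
  a_6 = 1·10 + 1·8 + 0·2 + -1·1 = 17
  a_7 = 1·17 + 1·10 + 0·8 + -1·2 = 25
  a_8 = 1·25 + 1·17 + 0·10 + -1·8 = 34
  a_9 = 1·34 + 1·25 + 0·17 + -1·10 = 49
  a_10 = 1·49 + 1·34 + 0·25 + -1·17 = 66

1,1,0,-1 ; 66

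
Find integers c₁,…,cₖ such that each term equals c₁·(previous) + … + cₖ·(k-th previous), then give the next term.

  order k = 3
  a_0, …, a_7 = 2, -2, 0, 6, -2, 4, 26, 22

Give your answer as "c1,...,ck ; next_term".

1,1,4 ; 64

  a_3 = 1·0 + 1·-2 + 4·2 = 6
  a_4 = 1·6 + 1·0 + 4·-2 = -2
  a_5 = 1·-2 + 1·6 + 4·0 = 4
  a_6 = 1·4 + 1·-2 + 4·6 = 26
  a_7 = 1·26 + 1·4 + 4·-2 = 22
  a_8 = 1·22 + 1·26 + 4·4 = 64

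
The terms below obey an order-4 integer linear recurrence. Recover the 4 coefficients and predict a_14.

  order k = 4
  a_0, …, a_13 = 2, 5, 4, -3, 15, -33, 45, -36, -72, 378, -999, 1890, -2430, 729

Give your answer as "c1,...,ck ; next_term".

-2,0,3,-3 ; 7209

  a_4 = -2·-3 + 0·4 + 3·5 + -3·2 = 15
  a_5 = -2·15 + 0·-3 + 3·4 + -3·5 = -33
  a_6 = -2·-33 + 0·15 + 3·-3 + -3·4 = 45
  a_7 = -2·45 + 0·-33 + 3·15 + -3·-3 = -36
  a_8 = -2·-36 + 0·45 + 3·-33 + -3·15 = -72
  a_9 = -2·-72 + 0·-36 + 3·45 + -3·-33 = 378
  a_10 = -2·378 + 0·-72 + 3·-36 + -3·45 = -999
  a_11 = -2·-999 + 0·378 + 3·-72 + -3·-36 = 1890
  a_12 = -2·1890 + 0·-999 + 3·378 + -3·-72 = -2430
  a_13 = -2·-2430 + 0·1890 + 3·-999 + -3·378 = 729
  a_14 = -2·729 + 0·-2430 + 3·1890 + -3·-999 = 7209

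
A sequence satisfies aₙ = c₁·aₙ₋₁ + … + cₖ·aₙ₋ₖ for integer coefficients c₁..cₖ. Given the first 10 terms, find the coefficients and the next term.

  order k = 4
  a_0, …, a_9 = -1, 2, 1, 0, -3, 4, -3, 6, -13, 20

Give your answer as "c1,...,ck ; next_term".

  a_4 = -1·0 + 0·1 + -1·2 + 1·-1 = -3
  a_5 = -1·-3 + 0·0 + -1·1 + 1·2 = 4
  a_6 = -1·4 + 0·-3 + -1·0 + 1·1 = -3
  a_7 = -1·-3 + 0·4 + -1·-3 + 1·0 = 6
  a_8 = -1·6 + 0·-3 + -1·4 + 1·-3 = -13
  a_9 = -1·-13 + 0·6 + -1·-3 + 1·4 = 20
  a_10 = -1·20 + 0·-13 + -1·6 + 1·-3 = -29

-1,0,-1,1 ; -29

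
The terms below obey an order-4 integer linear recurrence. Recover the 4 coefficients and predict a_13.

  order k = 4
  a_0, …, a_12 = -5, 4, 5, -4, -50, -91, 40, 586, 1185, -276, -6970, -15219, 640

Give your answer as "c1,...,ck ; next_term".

  a_4 = 2·-4 + -4·5 + -3·4 + 2·-5 = -50
  a_5 = 2·-50 + -4·-4 + -3·5 + 2·4 = -91
  a_6 = 2·-91 + -4·-50 + -3·-4 + 2·5 = 40
  a_7 = 2·40 + -4·-91 + -3·-50 + 2·-4 = 586
  a_8 = 2·586 + -4·40 + -3·-91 + 2·-50 = 1185
  a_9 = 2·1185 + -4·586 + -3·40 + 2·-91 = -276
  a_10 = 2·-276 + -4·1185 + -3·586 + 2·40 = -6970
  a_11 = 2·-6970 + -4·-276 + -3·1185 + 2·586 = -15219
  a_12 = 2·-15219 + -4·-6970 + -3·-276 + 2·1185 = 640
  a_13 = 2·640 + -4·-15219 + -3·-6970 + 2·-276 = 82514

2,-4,-3,2 ; 82514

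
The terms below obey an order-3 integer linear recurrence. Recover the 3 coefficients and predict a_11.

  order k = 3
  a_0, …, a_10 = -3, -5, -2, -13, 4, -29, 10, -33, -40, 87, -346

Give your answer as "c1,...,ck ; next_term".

  a_3 = -2·-2 + 1·-5 + 4·-3 = -13
  a_4 = -2·-13 + 1·-2 + 4·-5 = 4
  a_5 = -2·4 + 1·-13 + 4·-2 = -29
  a_6 = -2·-29 + 1·4 + 4·-13 = 10
  a_7 = -2·10 + 1·-29 + 4·4 = -33
  a_8 = -2·-33 + 1·10 + 4·-29 = -40
  a_9 = -2·-40 + 1·-33 + 4·10 = 87
  a_10 = -2·87 + 1·-40 + 4·-33 = -346
  a_11 = -2·-346 + 1·87 + 4·-40 = 619

-2,1,4 ; 619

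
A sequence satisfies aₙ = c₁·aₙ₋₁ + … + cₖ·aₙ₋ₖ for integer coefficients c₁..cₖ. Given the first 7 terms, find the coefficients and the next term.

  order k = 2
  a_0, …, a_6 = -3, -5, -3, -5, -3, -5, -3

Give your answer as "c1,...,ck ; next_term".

0,1 ; -5

  a_2 = 0·-5 + 1·-3 = -3
  a_3 = 0·-3 + 1·-5 = -5
  a_4 = 0·-5 + 1·-3 = -3
  a_5 = 0·-3 + 1·-5 = -5
  a_6 = 0·-5 + 1·-3 = -3
  a_7 = 0·-3 + 1·-5 = -5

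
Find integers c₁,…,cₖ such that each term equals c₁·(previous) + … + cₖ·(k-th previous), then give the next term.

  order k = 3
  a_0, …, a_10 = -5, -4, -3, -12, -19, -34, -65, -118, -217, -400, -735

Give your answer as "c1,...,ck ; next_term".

1,1,1 ; -1352

  a_3 = 1·-3 + 1·-4 + 1·-5 = -12
  a_4 = 1·-12 + 1·-3 + 1·-4 = -19
  a_5 = 1·-19 + 1·-12 + 1·-3 = -34
  a_6 = 1·-34 + 1·-19 + 1·-12 = -65
  a_7 = 1·-65 + 1·-34 + 1·-19 = -118
  a_8 = 1·-118 + 1·-65 + 1·-34 = -217
  a_9 = 1·-217 + 1·-118 + 1·-65 = -400
  a_10 = 1·-400 + 1·-217 + 1·-118 = -735
  a_11 = 1·-735 + 1·-400 + 1·-217 = -1352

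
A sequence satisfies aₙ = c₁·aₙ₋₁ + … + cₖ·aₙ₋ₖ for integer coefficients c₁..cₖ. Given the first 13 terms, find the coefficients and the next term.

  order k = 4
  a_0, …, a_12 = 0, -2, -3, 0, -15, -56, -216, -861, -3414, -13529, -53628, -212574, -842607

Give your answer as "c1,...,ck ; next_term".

3,3,3,1 ; -3339956

  a_4 = 3·0 + 3·-3 + 3·-2 + 1·0 = -15
  a_5 = 3·-15 + 3·0 + 3·-3 + 1·-2 = -56
  a_6 = 3·-56 + 3·-15 + 3·0 + 1·-3 = -216
  a_7 = 3·-216 + 3·-56 + 3·-15 + 1·0 = -861
  a_8 = 3·-861 + 3·-216 + 3·-56 + 1·-15 = -3414
  a_9 = 3·-3414 + 3·-861 + 3·-216 + 1·-56 = -13529
  a_10 = 3·-13529 + 3·-3414 + 3·-861 + 1·-216 = -53628
  a_11 = 3·-53628 + 3·-13529 + 3·-3414 + 1·-861 = -212574
  a_12 = 3·-212574 + 3·-53628 + 3·-13529 + 1·-3414 = -842607
  a_13 = 3·-842607 + 3·-212574 + 3·-53628 + 1·-13529 = -3339956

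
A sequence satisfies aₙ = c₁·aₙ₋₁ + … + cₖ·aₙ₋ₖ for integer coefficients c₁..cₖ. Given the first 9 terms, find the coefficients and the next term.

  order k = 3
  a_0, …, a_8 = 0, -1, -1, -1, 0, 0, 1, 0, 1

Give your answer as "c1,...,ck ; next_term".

0,1,-1 ; -1

  a_3 = 0·-1 + 1·-1 + -1·0 = -1
  a_4 = 0·-1 + 1·-1 + -1·-1 = 0
  a_5 = 0·0 + 1·-1 + -1·-1 = 0
  a_6 = 0·0 + 1·0 + -1·-1 = 1
  a_7 = 0·1 + 1·0 + -1·0 = 0
  a_8 = 0·0 + 1·1 + -1·0 = 1
  a_9 = 0·1 + 1·0 + -1·1 = -1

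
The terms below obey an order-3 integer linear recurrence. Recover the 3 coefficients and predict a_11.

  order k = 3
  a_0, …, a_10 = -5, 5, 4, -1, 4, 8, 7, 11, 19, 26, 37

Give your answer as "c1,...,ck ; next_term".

1,0,1 ; 56

  a_3 = 1·4 + 0·5 + 1·-5 = -1
  a_4 = 1·-1 + 0·4 + 1·5 = 4
  a_5 = 1·4 + 0·-1 + 1·4 = 8
  a_6 = 1·8 + 0·4 + 1·-1 = 7
  a_7 = 1·7 + 0·8 + 1·4 = 11
  a_8 = 1·11 + 0·7 + 1·8 = 19
  a_9 = 1·19 + 0·11 + 1·7 = 26
  a_10 = 1·26 + 0·19 + 1·11 = 37
  a_11 = 1·37 + 0·26 + 1·19 = 56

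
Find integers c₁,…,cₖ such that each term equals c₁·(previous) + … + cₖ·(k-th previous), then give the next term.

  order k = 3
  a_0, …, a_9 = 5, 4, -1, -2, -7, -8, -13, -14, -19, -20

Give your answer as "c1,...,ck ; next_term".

1,1,-1 ; -25

  a_3 = 1·-1 + 1·4 + -1·5 = -2
  a_4 = 1·-2 + 1·-1 + -1·4 = -7
  a_5 = 1·-7 + 1·-2 + -1·-1 = -8
  a_6 = 1·-8 + 1·-7 + -1·-2 = -13
  a_7 = 1·-13 + 1·-8 + -1·-7 = -14
  a_8 = 1·-14 + 1·-13 + -1·-8 = -19
  a_9 = 1·-19 + 1·-14 + -1·-13 = -20
  a_10 = 1·-20 + 1·-19 + -1·-14 = -25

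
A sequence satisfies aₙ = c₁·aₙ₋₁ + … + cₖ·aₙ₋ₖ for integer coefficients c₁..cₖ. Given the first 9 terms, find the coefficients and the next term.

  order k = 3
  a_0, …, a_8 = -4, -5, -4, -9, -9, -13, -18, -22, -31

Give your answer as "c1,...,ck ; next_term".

0,1,1 ; -40

  a_3 = 0·-4 + 1·-5 + 1·-4 = -9
  a_4 = 0·-9 + 1·-4 + 1·-5 = -9
  a_5 = 0·-9 + 1·-9 + 1·-4 = -13
  a_6 = 0·-13 + 1·-9 + 1·-9 = -18
  a_7 = 0·-18 + 1·-13 + 1·-9 = -22
  a_8 = 0·-22 + 1·-18 + 1·-13 = -31
  a_9 = 0·-31 + 1·-22 + 1·-18 = -40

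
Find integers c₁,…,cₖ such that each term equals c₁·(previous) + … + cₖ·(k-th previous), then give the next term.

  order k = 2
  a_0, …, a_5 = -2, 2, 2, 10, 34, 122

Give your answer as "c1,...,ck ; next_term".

  a_2 = 3·2 + 2·-2 = 2
  a_3 = 3·2 + 2·2 = 10
  a_4 = 3·10 + 2·2 = 34
  a_5 = 3·34 + 2·10 = 122
  a_6 = 3·122 + 2·34 = 434

3,2 ; 434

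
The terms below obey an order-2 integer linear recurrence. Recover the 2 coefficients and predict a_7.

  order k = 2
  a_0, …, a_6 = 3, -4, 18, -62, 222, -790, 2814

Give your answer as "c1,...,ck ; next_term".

  a_2 = -3·-4 + 2·3 = 18
  a_3 = -3·18 + 2·-4 = -62
  a_4 = -3·-62 + 2·18 = 222
  a_5 = -3·222 + 2·-62 = -790
  a_6 = -3·-790 + 2·222 = 2814
  a_7 = -3·2814 + 2·-790 = -10022

-3,2 ; -10022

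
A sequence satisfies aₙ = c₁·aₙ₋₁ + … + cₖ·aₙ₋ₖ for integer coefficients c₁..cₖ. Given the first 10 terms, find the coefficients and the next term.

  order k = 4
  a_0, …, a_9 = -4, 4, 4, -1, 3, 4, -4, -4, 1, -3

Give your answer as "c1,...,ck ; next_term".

  a_4 = 1·-1 + -1·4 + 1·4 + -1·-4 = 3
  a_5 = 1·3 + -1·-1 + 1·4 + -1·4 = 4
  a_6 = 1·4 + -1·3 + 1·-1 + -1·4 = -4
  a_7 = 1·-4 + -1·4 + 1·3 + -1·-1 = -4
  a_8 = 1·-4 + -1·-4 + 1·4 + -1·3 = 1
  a_9 = 1·1 + -1·-4 + 1·-4 + -1·4 = -3
  a_10 = 1·-3 + -1·1 + 1·-4 + -1·-4 = -4

1,-1,1,-1 ; -4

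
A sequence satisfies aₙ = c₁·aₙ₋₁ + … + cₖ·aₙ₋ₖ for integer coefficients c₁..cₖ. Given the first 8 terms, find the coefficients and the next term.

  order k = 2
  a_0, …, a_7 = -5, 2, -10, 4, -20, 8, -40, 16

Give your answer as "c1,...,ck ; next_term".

  a_2 = 0·2 + 2·-5 = -10
  a_3 = 0·-10 + 2·2 = 4
  a_4 = 0·4 + 2·-10 = -20
  a_5 = 0·-20 + 2·4 = 8
  a_6 = 0·8 + 2·-20 = -40
  a_7 = 0·-40 + 2·8 = 16
  a_8 = 0·16 + 2·-40 = -80

0,2 ; -80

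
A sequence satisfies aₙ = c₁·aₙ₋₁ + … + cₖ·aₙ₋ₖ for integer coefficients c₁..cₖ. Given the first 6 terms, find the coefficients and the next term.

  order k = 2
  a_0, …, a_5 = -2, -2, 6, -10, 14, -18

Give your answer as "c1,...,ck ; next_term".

  a_2 = -2·-2 + -1·-2 = 6
  a_3 = -2·6 + -1·-2 = -10
  a_4 = -2·-10 + -1·6 = 14
  a_5 = -2·14 + -1·-10 = -18
  a_6 = -2·-18 + -1·14 = 22

-2,-1 ; 22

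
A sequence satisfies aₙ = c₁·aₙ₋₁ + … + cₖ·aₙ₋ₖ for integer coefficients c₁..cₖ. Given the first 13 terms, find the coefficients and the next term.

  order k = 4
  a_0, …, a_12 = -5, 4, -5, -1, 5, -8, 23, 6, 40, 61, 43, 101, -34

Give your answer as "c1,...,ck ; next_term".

  a_4 = 1·-1 + 2·-5 + -1·4 + -4·-5 = 5
  a_5 = 1·5 + 2·-1 + -1·-5 + -4·4 = -8
  a_6 = 1·-8 + 2·5 + -1·-1 + -4·-5 = 23
  a_7 = 1·23 + 2·-8 + -1·5 + -4·-1 = 6
  a_8 = 1·6 + 2·23 + -1·-8 + -4·5 = 40
  a_9 = 1·40 + 2·6 + -1·23 + -4·-8 = 61
  a_10 = 1·61 + 2·40 + -1·6 + -4·23 = 43
  a_11 = 1·43 + 2·61 + -1·40 + -4·6 = 101
  a_12 = 1·101 + 2·43 + -1·61 + -4·40 = -34
  a_13 = 1·-34 + 2·101 + -1·43 + -4·61 = -119

1,2,-1,-4 ; -119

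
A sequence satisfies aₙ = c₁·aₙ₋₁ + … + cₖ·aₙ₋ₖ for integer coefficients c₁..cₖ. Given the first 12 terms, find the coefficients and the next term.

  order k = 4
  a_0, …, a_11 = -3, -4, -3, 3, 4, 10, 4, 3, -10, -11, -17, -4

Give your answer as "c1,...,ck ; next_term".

  a_4 = 0·3 + 1·-3 + -1·-4 + -1·-3 = 4
  a_5 = 0·4 + 1·3 + -1·-3 + -1·-4 = 10
  a_6 = 0·10 + 1·4 + -1·3 + -1·-3 = 4
  a_7 = 0·4 + 1·10 + -1·4 + -1·3 = 3
  a_8 = 0·3 + 1·4 + -1·10 + -1·4 = -10
  a_9 = 0·-10 + 1·3 + -1·4 + -1·10 = -11
  a_10 = 0·-11 + 1·-10 + -1·3 + -1·4 = -17
  a_11 = 0·-17 + 1·-11 + -1·-10 + -1·3 = -4
  a_12 = 0·-4 + 1·-17 + -1·-11 + -1·-10 = 4

0,1,-1,-1 ; 4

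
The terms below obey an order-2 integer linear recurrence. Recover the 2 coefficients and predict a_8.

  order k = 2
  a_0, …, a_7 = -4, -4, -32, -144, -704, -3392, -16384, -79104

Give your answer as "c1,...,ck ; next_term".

  a_2 = 4·-4 + 4·-4 = -32
  a_3 = 4·-32 + 4·-4 = -144
  a_4 = 4·-144 + 4·-32 = -704
  a_5 = 4·-704 + 4·-144 = -3392
  a_6 = 4·-3392 + 4·-704 = -16384
  a_7 = 4·-16384 + 4·-3392 = -79104
  a_8 = 4·-79104 + 4·-16384 = -381952

4,4 ; -381952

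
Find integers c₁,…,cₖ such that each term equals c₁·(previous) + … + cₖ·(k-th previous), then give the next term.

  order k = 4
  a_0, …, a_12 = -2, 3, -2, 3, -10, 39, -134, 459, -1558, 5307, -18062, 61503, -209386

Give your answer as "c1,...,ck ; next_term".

  a_4 = -3·3 + 2·-2 + 3·3 + 3·-2 = -10
  a_5 = -3·-10 + 2·3 + 3·-2 + 3·3 = 39
  a_6 = -3·39 + 2·-10 + 3·3 + 3·-2 = -134
  a_7 = -3·-134 + 2·39 + 3·-10 + 3·3 = 459
  a_8 = -3·459 + 2·-134 + 3·39 + 3·-10 = -1558
  a_9 = -3·-1558 + 2·459 + 3·-134 + 3·39 = 5307
  a_10 = -3·5307 + 2·-1558 + 3·459 + 3·-134 = -18062
  a_11 = -3·-18062 + 2·5307 + 3·-1558 + 3·459 = 61503
  a_12 = -3·61503 + 2·-18062 + 3·5307 + 3·-1558 = -209386
  a_13 = -3·-209386 + 2·61503 + 3·-18062 + 3·5307 = 712899

-3,2,3,3 ; 712899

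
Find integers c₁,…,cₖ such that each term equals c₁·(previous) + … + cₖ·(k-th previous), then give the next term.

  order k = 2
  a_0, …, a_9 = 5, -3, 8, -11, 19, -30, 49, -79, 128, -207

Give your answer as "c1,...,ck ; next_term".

  a_2 = -1·-3 + 1·5 = 8
  a_3 = -1·8 + 1·-3 = -11
  a_4 = -1·-11 + 1·8 = 19
  a_5 = -1·19 + 1·-11 = -30
  a_6 = -1·-30 + 1·19 = 49
  a_7 = -1·49 + 1·-30 = -79
  a_8 = -1·-79 + 1·49 = 128
  a_9 = -1·128 + 1·-79 = -207
  a_10 = -1·-207 + 1·128 = 335

-1,1 ; 335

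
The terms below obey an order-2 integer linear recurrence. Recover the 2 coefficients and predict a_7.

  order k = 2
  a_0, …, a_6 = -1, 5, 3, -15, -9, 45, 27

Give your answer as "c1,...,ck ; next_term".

  a_2 = 0·5 + -3·-1 = 3
  a_3 = 0·3 + -3·5 = -15
  a_4 = 0·-15 + -3·3 = -9
  a_5 = 0·-9 + -3·-15 = 45
  a_6 = 0·45 + -3·-9 = 27
  a_7 = 0·27 + -3·45 = -135

0,-3 ; -135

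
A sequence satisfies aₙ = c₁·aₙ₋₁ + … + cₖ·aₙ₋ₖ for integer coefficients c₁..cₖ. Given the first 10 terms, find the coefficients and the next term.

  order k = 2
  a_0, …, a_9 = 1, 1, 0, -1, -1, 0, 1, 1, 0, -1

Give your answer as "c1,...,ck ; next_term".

1,-1 ; -1

  a_2 = 1·1 + -1·1 = 0
  a_3 = 1·0 + -1·1 = -1
  a_4 = 1·-1 + -1·0 = -1
  a_5 = 1·-1 + -1·-1 = 0
  a_6 = 1·0 + -1·-1 = 1
  a_7 = 1·1 + -1·0 = 1
  a_8 = 1·1 + -1·1 = 0
  a_9 = 1·0 + -1·1 = -1
  a_10 = 1·-1 + -1·0 = -1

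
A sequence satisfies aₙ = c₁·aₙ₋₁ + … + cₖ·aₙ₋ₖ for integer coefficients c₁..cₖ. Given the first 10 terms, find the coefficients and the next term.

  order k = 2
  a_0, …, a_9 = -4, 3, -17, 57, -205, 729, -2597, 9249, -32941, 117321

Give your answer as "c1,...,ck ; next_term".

  a_2 = -3·3 + 2·-4 = -17
  a_3 = -3·-17 + 2·3 = 57
  a_4 = -3·57 + 2·-17 = -205
  a_5 = -3·-205 + 2·57 = 729
  a_6 = -3·729 + 2·-205 = -2597
  a_7 = -3·-2597 + 2·729 = 9249
  a_8 = -3·9249 + 2·-2597 = -32941
  a_9 = -3·-32941 + 2·9249 = 117321
  a_10 = -3·117321 + 2·-32941 = -417845

-3,2 ; -417845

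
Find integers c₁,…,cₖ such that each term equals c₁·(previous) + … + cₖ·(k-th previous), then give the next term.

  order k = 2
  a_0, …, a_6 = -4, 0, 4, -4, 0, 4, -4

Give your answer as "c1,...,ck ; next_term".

-1,-1 ; 0

  a_2 = -1·0 + -1·-4 = 4
  a_3 = -1·4 + -1·0 = -4
  a_4 = -1·-4 + -1·4 = 0
  a_5 = -1·0 + -1·-4 = 4
  a_6 = -1·4 + -1·0 = -4
  a_7 = -1·-4 + -1·4 = 0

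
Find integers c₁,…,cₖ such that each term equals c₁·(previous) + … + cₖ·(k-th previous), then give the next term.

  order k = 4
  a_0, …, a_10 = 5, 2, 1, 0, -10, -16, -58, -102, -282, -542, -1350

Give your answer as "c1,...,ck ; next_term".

  a_4 = 1·0 + 4·1 + -2·2 + -2·5 = -10
  a_5 = 1·-10 + 4·0 + -2·1 + -2·2 = -16
  a_6 = 1·-16 + 4·-10 + -2·0 + -2·1 = -58
  a_7 = 1·-58 + 4·-16 + -2·-10 + -2·0 = -102
  a_8 = 1·-102 + 4·-58 + -2·-16 + -2·-10 = -282
  a_9 = 1·-282 + 4·-102 + -2·-58 + -2·-16 = -542
  a_10 = 1·-542 + 4·-282 + -2·-102 + -2·-58 = -1350
  a_11 = 1·-1350 + 4·-542 + -2·-282 + -2·-102 = -2750

1,4,-2,-2 ; -2750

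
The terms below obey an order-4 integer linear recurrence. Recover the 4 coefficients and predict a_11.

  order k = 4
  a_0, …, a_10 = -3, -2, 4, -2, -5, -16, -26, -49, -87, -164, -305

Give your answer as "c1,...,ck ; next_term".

2,0,-1,1 ; -572

  a_4 = 2·-2 + 0·4 + -1·-2 + 1·-3 = -5
  a_5 = 2·-5 + 0·-2 + -1·4 + 1·-2 = -16
  a_6 = 2·-16 + 0·-5 + -1·-2 + 1·4 = -26
  a_7 = 2·-26 + 0·-16 + -1·-5 + 1·-2 = -49
  a_8 = 2·-49 + 0·-26 + -1·-16 + 1·-5 = -87
  a_9 = 2·-87 + 0·-49 + -1·-26 + 1·-16 = -164
  a_10 = 2·-164 + 0·-87 + -1·-49 + 1·-26 = -305
  a_11 = 2·-305 + 0·-164 + -1·-87 + 1·-49 = -572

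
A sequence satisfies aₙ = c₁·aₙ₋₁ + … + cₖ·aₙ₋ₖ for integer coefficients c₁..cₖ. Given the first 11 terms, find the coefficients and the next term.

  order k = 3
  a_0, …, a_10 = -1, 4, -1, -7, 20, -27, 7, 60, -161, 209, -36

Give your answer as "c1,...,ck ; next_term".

  a_3 = -2·-1 + -2·4 + 1·-1 = -7
  a_4 = -2·-7 + -2·-1 + 1·4 = 20
  a_5 = -2·20 + -2·-7 + 1·-1 = -27
  a_6 = -2·-27 + -2·20 + 1·-7 = 7
  a_7 = -2·7 + -2·-27 + 1·20 = 60
  a_8 = -2·60 + -2·7 + 1·-27 = -161
  a_9 = -2·-161 + -2·60 + 1·7 = 209
  a_10 = -2·209 + -2·-161 + 1·60 = -36
  a_11 = -2·-36 + -2·209 + 1·-161 = -507

-2,-2,1 ; -507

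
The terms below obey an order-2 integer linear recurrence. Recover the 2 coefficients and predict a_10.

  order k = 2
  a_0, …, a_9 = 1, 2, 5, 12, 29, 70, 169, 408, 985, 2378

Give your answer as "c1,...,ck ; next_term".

2,1 ; 5741

  a_2 = 2·2 + 1·1 = 5
  a_3 = 2·5 + 1·2 = 12
  a_4 = 2·12 + 1·5 = 29
  a_5 = 2·29 + 1·12 = 70
  a_6 = 2·70 + 1·29 = 169
  a_7 = 2·169 + 1·70 = 408
  a_8 = 2·408 + 1·169 = 985
  a_9 = 2·985 + 1·408 = 2378
  a_10 = 2·2378 + 1·985 = 5741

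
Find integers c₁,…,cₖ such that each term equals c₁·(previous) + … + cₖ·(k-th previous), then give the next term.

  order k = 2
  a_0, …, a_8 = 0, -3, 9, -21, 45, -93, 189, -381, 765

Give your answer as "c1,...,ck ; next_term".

-3,-2 ; -1533

  a_2 = -3·-3 + -2·0 = 9
  a_3 = -3·9 + -2·-3 = -21
  a_4 = -3·-21 + -2·9 = 45
  a_5 = -3·45 + -2·-21 = -93
  a_6 = -3·-93 + -2·45 = 189
  a_7 = -3·189 + -2·-93 = -381
  a_8 = -3·-381 + -2·189 = 765
  a_9 = -3·765 + -2·-381 = -1533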